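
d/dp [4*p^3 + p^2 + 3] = 2*p*(6*p + 1)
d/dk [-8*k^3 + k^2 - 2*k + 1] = -24*k^2 + 2*k - 2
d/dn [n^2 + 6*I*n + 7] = 2*n + 6*I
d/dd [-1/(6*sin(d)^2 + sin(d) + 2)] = (12*sin(d) + 1)*cos(d)/(6*sin(d)^2 + sin(d) + 2)^2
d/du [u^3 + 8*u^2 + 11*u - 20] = 3*u^2 + 16*u + 11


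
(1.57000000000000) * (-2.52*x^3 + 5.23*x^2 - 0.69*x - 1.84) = -3.9564*x^3 + 8.2111*x^2 - 1.0833*x - 2.8888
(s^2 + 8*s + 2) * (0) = 0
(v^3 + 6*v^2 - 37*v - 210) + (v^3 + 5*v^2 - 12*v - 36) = 2*v^3 + 11*v^2 - 49*v - 246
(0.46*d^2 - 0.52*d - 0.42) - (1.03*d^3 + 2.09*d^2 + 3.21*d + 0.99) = -1.03*d^3 - 1.63*d^2 - 3.73*d - 1.41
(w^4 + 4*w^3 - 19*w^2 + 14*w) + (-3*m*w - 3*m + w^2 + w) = -3*m*w - 3*m + w^4 + 4*w^3 - 18*w^2 + 15*w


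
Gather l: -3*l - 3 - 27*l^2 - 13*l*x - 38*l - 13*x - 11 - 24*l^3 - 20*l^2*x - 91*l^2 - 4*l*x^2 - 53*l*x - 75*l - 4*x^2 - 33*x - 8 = -24*l^3 + l^2*(-20*x - 118) + l*(-4*x^2 - 66*x - 116) - 4*x^2 - 46*x - 22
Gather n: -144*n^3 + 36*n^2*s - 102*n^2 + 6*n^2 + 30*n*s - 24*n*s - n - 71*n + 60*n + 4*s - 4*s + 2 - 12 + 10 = -144*n^3 + n^2*(36*s - 96) + n*(6*s - 12)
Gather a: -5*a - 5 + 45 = 40 - 5*a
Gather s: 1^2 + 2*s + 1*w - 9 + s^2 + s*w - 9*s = s^2 + s*(w - 7) + w - 8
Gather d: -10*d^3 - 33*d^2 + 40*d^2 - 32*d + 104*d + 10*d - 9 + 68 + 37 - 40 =-10*d^3 + 7*d^2 + 82*d + 56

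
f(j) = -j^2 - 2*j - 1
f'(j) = -2*j - 2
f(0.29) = -1.66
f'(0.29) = -2.58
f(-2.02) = -1.04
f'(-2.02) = 2.04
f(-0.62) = -0.14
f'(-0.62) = -0.76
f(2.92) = -15.37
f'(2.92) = -7.84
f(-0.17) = -0.69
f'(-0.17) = -1.66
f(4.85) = -34.22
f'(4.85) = -11.70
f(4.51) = -30.36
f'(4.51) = -11.02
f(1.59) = -6.71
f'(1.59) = -5.18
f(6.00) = -49.00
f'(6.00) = -14.00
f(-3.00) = -4.00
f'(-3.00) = 4.00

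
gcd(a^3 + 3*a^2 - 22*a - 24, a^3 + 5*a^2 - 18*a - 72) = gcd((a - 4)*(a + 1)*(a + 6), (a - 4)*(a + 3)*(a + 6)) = a^2 + 2*a - 24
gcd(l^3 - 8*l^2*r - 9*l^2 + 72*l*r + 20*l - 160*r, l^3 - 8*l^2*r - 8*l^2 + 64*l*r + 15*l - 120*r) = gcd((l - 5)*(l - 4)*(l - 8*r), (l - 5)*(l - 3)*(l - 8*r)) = -l^2 + 8*l*r + 5*l - 40*r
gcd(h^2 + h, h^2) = h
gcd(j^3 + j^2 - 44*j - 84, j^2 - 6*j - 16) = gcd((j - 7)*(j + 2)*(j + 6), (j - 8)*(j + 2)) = j + 2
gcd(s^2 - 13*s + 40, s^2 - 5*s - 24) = s - 8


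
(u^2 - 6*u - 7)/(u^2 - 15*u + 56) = (u + 1)/(u - 8)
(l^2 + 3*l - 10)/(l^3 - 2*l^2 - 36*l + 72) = (l + 5)/(l^2 - 36)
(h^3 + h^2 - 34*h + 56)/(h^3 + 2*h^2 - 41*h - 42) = (h^2 - 6*h + 8)/(h^2 - 5*h - 6)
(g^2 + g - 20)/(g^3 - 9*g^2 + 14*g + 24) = (g + 5)/(g^2 - 5*g - 6)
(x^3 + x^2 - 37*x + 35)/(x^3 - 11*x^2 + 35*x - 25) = (x + 7)/(x - 5)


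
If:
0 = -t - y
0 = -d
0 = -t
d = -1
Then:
No Solution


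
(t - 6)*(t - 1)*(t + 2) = t^3 - 5*t^2 - 8*t + 12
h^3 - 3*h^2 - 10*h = h*(h - 5)*(h + 2)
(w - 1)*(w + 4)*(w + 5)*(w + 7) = w^4 + 15*w^3 + 67*w^2 + 57*w - 140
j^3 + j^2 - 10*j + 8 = (j - 2)*(j - 1)*(j + 4)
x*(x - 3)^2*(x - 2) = x^4 - 8*x^3 + 21*x^2 - 18*x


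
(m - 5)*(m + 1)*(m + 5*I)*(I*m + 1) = I*m^4 - 4*m^3 - 4*I*m^3 + 16*m^2 + 20*m - 20*I*m - 25*I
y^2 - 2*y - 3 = (y - 3)*(y + 1)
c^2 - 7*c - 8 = (c - 8)*(c + 1)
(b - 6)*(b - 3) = b^2 - 9*b + 18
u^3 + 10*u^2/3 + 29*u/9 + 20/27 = (u + 1/3)*(u + 4/3)*(u + 5/3)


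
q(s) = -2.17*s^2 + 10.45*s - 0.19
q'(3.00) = -2.57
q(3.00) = 11.63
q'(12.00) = -41.63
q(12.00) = -187.27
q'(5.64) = -14.03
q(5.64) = -10.28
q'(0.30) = 9.15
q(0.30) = 2.75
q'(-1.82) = 18.35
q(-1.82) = -26.40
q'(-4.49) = 29.94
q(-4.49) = -90.86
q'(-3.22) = 24.42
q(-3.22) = -56.34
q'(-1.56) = 17.22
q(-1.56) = -21.77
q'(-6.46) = 38.49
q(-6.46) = -158.25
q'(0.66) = 7.59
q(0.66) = 5.76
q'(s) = 10.45 - 4.34*s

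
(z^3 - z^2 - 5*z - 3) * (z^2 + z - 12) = z^5 - 18*z^3 + 4*z^2 + 57*z + 36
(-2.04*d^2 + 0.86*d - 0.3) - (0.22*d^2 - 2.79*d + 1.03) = -2.26*d^2 + 3.65*d - 1.33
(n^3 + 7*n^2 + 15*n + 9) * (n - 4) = n^4 + 3*n^3 - 13*n^2 - 51*n - 36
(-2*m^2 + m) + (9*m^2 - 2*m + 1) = 7*m^2 - m + 1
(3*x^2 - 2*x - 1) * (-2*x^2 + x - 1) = -6*x^4 + 7*x^3 - 3*x^2 + x + 1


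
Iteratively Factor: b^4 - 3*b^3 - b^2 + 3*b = (b - 1)*(b^3 - 2*b^2 - 3*b) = (b - 1)*(b + 1)*(b^2 - 3*b) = (b - 3)*(b - 1)*(b + 1)*(b)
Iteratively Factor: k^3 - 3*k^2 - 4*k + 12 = (k - 2)*(k^2 - k - 6) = (k - 2)*(k + 2)*(k - 3)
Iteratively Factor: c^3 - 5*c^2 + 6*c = (c - 3)*(c^2 - 2*c) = (c - 3)*(c - 2)*(c)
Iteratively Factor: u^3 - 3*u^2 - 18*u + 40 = (u + 4)*(u^2 - 7*u + 10) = (u - 2)*(u + 4)*(u - 5)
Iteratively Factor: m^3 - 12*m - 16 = (m + 2)*(m^2 - 2*m - 8) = (m + 2)^2*(m - 4)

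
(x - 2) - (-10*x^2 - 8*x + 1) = 10*x^2 + 9*x - 3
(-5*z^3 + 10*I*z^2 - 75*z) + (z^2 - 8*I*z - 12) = -5*z^3 + z^2 + 10*I*z^2 - 75*z - 8*I*z - 12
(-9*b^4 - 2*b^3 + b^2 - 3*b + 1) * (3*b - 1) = -27*b^5 + 3*b^4 + 5*b^3 - 10*b^2 + 6*b - 1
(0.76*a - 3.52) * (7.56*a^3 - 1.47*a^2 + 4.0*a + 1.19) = 5.7456*a^4 - 27.7284*a^3 + 8.2144*a^2 - 13.1756*a - 4.1888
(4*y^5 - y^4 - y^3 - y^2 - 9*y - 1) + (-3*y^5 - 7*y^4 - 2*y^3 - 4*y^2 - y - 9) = y^5 - 8*y^4 - 3*y^3 - 5*y^2 - 10*y - 10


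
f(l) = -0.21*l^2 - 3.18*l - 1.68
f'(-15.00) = 3.12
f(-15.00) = -1.23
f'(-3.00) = -1.92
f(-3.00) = 5.97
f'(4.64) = -5.13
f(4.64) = -20.96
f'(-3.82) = -1.58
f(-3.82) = 7.40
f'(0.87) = -3.55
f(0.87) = -4.61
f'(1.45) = -3.79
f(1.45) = -6.73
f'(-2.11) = -2.29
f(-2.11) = 4.09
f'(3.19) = -4.52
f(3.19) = -13.96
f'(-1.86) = -2.40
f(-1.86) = 3.51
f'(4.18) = -4.94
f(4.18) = -18.64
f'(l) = -0.42*l - 3.18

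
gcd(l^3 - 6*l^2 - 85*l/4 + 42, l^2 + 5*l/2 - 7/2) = l + 7/2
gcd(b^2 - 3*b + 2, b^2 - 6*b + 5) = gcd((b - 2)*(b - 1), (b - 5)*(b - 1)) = b - 1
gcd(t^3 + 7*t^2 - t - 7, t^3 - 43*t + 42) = t^2 + 6*t - 7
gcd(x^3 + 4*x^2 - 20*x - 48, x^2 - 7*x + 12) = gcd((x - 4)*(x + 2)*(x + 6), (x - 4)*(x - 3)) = x - 4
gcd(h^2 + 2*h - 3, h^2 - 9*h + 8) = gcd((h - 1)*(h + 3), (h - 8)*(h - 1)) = h - 1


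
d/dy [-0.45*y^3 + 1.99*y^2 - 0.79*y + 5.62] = -1.35*y^2 + 3.98*y - 0.79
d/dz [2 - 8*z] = -8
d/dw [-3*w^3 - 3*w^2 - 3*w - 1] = -9*w^2 - 6*w - 3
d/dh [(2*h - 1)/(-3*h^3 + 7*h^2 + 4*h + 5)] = (12*h^3 - 23*h^2 + 14*h + 14)/(9*h^6 - 42*h^5 + 25*h^4 + 26*h^3 + 86*h^2 + 40*h + 25)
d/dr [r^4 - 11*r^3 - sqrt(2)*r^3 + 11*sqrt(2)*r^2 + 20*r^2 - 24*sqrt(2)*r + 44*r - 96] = 4*r^3 - 33*r^2 - 3*sqrt(2)*r^2 + 22*sqrt(2)*r + 40*r - 24*sqrt(2) + 44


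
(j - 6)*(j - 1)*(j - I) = j^3 - 7*j^2 - I*j^2 + 6*j + 7*I*j - 6*I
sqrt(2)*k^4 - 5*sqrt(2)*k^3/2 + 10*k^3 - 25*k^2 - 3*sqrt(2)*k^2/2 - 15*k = k*(k - 3)*(k + 5*sqrt(2))*(sqrt(2)*k + sqrt(2)/2)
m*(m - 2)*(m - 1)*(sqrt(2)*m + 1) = sqrt(2)*m^4 - 3*sqrt(2)*m^3 + m^3 - 3*m^2 + 2*sqrt(2)*m^2 + 2*m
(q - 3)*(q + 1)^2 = q^3 - q^2 - 5*q - 3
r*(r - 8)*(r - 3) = r^3 - 11*r^2 + 24*r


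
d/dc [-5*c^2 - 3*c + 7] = -10*c - 3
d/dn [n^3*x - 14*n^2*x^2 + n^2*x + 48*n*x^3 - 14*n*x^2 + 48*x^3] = x*(3*n^2 - 28*n*x + 2*n + 48*x^2 - 14*x)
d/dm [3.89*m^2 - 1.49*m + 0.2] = 7.78*m - 1.49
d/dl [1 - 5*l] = -5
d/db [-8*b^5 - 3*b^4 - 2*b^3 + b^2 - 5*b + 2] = -40*b^4 - 12*b^3 - 6*b^2 + 2*b - 5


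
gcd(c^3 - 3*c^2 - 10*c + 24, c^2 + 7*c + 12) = c + 3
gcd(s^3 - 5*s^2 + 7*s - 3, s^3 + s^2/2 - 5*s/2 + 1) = s - 1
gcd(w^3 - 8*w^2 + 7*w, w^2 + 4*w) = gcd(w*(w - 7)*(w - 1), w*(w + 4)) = w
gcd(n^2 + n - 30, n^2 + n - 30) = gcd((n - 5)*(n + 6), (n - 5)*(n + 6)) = n^2 + n - 30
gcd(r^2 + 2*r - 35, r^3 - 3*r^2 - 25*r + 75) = r - 5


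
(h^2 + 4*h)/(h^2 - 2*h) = (h + 4)/(h - 2)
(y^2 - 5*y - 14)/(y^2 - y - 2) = (-y^2 + 5*y + 14)/(-y^2 + y + 2)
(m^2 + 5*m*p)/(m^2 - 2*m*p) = (m + 5*p)/(m - 2*p)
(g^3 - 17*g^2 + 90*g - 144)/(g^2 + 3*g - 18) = (g^2 - 14*g + 48)/(g + 6)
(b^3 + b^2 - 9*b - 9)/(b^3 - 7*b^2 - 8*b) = (b^2 - 9)/(b*(b - 8))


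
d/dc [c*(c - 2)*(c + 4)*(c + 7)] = 4*c^3 + 27*c^2 + 12*c - 56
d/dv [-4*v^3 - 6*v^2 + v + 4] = -12*v^2 - 12*v + 1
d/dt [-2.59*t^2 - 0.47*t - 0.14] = -5.18*t - 0.47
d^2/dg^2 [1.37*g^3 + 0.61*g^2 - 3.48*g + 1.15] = 8.22*g + 1.22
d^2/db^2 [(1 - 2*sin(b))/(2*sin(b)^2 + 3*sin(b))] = (8*sin(b)^2 - 28*sin(b) - 34 + 15/sin(b) + 36/sin(b)^2 + 18/sin(b)^3)/(2*sin(b) + 3)^3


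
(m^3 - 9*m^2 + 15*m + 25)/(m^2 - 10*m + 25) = m + 1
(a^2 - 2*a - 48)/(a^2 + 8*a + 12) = (a - 8)/(a + 2)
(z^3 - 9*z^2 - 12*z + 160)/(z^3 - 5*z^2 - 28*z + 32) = (z - 5)/(z - 1)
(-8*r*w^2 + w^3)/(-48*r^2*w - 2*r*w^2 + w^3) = w/(6*r + w)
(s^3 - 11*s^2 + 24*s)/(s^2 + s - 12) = s*(s - 8)/(s + 4)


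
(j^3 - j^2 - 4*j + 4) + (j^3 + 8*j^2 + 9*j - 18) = 2*j^3 + 7*j^2 + 5*j - 14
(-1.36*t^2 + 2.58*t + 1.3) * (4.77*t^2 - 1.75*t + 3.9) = -6.4872*t^4 + 14.6866*t^3 - 3.618*t^2 + 7.787*t + 5.07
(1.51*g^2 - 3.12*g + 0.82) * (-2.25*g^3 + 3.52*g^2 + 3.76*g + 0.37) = -3.3975*g^5 + 12.3352*g^4 - 7.1498*g^3 - 8.2861*g^2 + 1.9288*g + 0.3034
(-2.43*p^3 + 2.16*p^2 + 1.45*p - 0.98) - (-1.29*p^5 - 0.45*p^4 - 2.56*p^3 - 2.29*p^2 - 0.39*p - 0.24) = 1.29*p^5 + 0.45*p^4 + 0.13*p^3 + 4.45*p^2 + 1.84*p - 0.74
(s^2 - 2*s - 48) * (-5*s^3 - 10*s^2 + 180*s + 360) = -5*s^5 + 440*s^3 + 480*s^2 - 9360*s - 17280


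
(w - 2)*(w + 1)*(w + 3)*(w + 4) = w^4 + 6*w^3 + 3*w^2 - 26*w - 24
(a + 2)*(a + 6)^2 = a^3 + 14*a^2 + 60*a + 72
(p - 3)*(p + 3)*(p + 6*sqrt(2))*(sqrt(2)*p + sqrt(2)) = sqrt(2)*p^4 + sqrt(2)*p^3 + 12*p^3 - 9*sqrt(2)*p^2 + 12*p^2 - 108*p - 9*sqrt(2)*p - 108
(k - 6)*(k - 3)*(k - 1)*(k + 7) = k^4 - 3*k^3 - 43*k^2 + 171*k - 126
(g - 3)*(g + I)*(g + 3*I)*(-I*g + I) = -I*g^4 + 4*g^3 + 4*I*g^3 - 16*g^2 + 12*g - 12*I*g + 9*I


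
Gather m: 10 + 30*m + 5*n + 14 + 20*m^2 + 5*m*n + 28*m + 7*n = 20*m^2 + m*(5*n + 58) + 12*n + 24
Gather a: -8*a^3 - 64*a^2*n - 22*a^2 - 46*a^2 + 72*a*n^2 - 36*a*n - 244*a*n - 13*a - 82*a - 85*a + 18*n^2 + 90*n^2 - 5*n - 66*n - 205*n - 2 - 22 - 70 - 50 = -8*a^3 + a^2*(-64*n - 68) + a*(72*n^2 - 280*n - 180) + 108*n^2 - 276*n - 144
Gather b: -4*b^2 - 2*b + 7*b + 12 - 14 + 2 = -4*b^2 + 5*b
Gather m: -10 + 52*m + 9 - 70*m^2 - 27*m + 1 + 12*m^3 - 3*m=12*m^3 - 70*m^2 + 22*m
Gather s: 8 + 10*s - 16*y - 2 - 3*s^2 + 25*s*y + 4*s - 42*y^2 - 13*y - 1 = -3*s^2 + s*(25*y + 14) - 42*y^2 - 29*y + 5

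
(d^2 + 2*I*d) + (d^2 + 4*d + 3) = 2*d^2 + 4*d + 2*I*d + 3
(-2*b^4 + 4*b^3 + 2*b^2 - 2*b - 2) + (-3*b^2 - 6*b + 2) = -2*b^4 + 4*b^3 - b^2 - 8*b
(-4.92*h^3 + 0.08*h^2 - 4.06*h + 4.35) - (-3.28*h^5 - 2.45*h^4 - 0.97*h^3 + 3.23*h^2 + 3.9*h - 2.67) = 3.28*h^5 + 2.45*h^4 - 3.95*h^3 - 3.15*h^2 - 7.96*h + 7.02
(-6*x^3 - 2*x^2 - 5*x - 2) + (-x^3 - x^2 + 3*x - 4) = -7*x^3 - 3*x^2 - 2*x - 6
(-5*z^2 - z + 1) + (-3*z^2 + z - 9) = -8*z^2 - 8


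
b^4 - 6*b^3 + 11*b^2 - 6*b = b*(b - 3)*(b - 2)*(b - 1)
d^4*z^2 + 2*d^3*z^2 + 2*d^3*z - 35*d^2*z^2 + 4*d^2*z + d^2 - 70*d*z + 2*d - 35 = (d - 5)*(d + 7)*(d*z + 1)^2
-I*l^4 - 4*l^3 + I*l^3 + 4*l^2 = l^2*(l - 4*I)*(-I*l + I)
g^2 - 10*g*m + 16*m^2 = (g - 8*m)*(g - 2*m)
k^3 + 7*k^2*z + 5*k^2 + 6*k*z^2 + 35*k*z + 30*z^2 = (k + 5)*(k + z)*(k + 6*z)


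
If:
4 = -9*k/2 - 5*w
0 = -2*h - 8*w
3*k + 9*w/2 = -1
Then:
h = -40/7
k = -52/21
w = 10/7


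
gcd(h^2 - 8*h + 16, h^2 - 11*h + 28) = h - 4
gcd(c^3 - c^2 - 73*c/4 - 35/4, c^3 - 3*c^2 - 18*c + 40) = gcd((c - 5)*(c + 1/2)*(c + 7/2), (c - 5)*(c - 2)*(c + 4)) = c - 5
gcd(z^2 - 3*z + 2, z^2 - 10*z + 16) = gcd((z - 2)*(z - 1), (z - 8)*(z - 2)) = z - 2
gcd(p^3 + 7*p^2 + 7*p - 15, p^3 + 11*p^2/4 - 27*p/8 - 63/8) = p + 3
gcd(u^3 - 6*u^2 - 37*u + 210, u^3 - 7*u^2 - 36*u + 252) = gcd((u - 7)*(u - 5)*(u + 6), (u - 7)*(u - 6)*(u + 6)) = u^2 - u - 42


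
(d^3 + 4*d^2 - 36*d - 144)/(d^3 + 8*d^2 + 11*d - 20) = (d^2 - 36)/(d^2 + 4*d - 5)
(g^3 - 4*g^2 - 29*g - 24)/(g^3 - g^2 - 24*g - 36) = (g^2 - 7*g - 8)/(g^2 - 4*g - 12)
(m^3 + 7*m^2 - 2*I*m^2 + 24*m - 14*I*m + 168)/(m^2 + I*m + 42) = (m^2 + m*(7 + 4*I) + 28*I)/(m + 7*I)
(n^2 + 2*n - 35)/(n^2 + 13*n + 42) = (n - 5)/(n + 6)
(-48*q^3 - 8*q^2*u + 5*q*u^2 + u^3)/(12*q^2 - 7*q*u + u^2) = (-16*q^2 - 8*q*u - u^2)/(4*q - u)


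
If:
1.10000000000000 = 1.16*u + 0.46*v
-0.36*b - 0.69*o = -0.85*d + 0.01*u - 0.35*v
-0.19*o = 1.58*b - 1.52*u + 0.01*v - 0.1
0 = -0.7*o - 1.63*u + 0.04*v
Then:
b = 1.24109091475962 - 0.505735174908025*v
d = 0.165345542843938*v - 1.2556857487648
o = 0.980541871921182*v - 2.20812807881773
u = 0.948275862068966 - 0.396551724137931*v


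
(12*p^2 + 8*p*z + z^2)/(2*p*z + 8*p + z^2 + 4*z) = (6*p + z)/(z + 4)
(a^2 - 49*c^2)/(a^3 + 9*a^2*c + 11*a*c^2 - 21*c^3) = (a - 7*c)/(a^2 + 2*a*c - 3*c^2)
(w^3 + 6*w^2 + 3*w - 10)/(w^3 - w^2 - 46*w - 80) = (w - 1)/(w - 8)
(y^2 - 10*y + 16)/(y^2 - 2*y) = (y - 8)/y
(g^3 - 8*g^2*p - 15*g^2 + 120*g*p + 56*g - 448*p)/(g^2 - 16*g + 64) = (g^2 - 8*g*p - 7*g + 56*p)/(g - 8)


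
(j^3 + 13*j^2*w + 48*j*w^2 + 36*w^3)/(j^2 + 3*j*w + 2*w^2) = (j^2 + 12*j*w + 36*w^2)/(j + 2*w)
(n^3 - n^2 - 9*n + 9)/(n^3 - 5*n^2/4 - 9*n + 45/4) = 4*(n - 1)/(4*n - 5)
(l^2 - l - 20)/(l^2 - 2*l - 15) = (l + 4)/(l + 3)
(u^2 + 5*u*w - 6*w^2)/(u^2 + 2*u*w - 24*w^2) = (u - w)/(u - 4*w)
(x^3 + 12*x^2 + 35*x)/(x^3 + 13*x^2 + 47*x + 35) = x/(x + 1)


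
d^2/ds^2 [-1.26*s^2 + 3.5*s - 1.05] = -2.52000000000000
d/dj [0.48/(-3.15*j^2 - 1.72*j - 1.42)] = (3.024*j + 0.8256)/(3.15*j^2 + 1.72*j + 1.42)^2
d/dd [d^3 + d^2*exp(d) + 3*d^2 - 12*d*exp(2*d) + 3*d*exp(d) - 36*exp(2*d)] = d^2*exp(d) + 3*d^2 - 24*d*exp(2*d) + 5*d*exp(d) + 6*d - 84*exp(2*d) + 3*exp(d)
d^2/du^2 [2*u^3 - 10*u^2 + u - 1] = 12*u - 20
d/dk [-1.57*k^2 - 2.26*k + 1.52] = -3.14*k - 2.26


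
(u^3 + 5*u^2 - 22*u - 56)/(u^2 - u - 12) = (u^2 + 9*u + 14)/(u + 3)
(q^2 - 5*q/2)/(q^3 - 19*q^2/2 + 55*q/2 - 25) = q/(q^2 - 7*q + 10)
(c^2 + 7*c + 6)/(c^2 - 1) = (c + 6)/(c - 1)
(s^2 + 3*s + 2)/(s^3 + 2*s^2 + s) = (s + 2)/(s*(s + 1))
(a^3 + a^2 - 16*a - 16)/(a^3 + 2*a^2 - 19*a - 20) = (a + 4)/(a + 5)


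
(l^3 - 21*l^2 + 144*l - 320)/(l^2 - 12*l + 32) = (l^2 - 13*l + 40)/(l - 4)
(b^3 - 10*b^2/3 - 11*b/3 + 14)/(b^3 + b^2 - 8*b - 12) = (b - 7/3)/(b + 2)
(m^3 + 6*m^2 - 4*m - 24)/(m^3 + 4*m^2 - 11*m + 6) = (m^2 - 4)/(m^2 - 2*m + 1)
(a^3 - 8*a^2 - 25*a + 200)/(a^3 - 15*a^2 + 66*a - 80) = (a + 5)/(a - 2)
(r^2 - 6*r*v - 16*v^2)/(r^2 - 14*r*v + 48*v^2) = (r + 2*v)/(r - 6*v)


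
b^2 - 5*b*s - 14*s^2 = (b - 7*s)*(b + 2*s)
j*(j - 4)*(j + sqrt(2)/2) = j^3 - 4*j^2 + sqrt(2)*j^2/2 - 2*sqrt(2)*j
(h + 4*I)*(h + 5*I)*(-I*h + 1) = -I*h^3 + 10*h^2 + 29*I*h - 20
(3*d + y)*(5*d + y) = 15*d^2 + 8*d*y + y^2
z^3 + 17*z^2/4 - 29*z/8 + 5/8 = (z - 1/2)*(z - 1/4)*(z + 5)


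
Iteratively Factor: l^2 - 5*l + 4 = (l - 4)*(l - 1)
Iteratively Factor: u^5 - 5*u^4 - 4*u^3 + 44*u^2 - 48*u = (u + 3)*(u^4 - 8*u^3 + 20*u^2 - 16*u) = (u - 2)*(u + 3)*(u^3 - 6*u^2 + 8*u) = (u - 2)^2*(u + 3)*(u^2 - 4*u) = (u - 4)*(u - 2)^2*(u + 3)*(u)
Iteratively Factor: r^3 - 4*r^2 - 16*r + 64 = (r - 4)*(r^2 - 16) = (r - 4)^2*(r + 4)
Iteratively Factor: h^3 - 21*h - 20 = (h + 1)*(h^2 - h - 20) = (h + 1)*(h + 4)*(h - 5)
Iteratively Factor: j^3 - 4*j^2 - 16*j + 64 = (j - 4)*(j^2 - 16) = (j - 4)^2*(j + 4)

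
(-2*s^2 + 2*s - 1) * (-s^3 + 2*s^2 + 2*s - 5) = 2*s^5 - 6*s^4 + s^3 + 12*s^2 - 12*s + 5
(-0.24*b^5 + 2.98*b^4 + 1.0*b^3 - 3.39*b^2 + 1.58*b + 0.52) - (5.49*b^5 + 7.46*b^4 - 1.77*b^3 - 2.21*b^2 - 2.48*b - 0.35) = -5.73*b^5 - 4.48*b^4 + 2.77*b^3 - 1.18*b^2 + 4.06*b + 0.87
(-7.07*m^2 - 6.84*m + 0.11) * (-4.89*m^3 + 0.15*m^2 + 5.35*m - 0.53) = 34.5723*m^5 + 32.3871*m^4 - 39.3884*m^3 - 32.8304*m^2 + 4.2137*m - 0.0583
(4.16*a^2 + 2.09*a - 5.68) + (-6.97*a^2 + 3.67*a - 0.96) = -2.81*a^2 + 5.76*a - 6.64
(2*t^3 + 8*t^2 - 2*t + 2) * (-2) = -4*t^3 - 16*t^2 + 4*t - 4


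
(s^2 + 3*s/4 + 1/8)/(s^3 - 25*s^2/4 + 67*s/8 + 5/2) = (2*s + 1)/(2*s^2 - 13*s + 20)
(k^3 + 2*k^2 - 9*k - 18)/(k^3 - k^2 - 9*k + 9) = (k + 2)/(k - 1)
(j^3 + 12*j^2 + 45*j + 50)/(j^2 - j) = (j^3 + 12*j^2 + 45*j + 50)/(j*(j - 1))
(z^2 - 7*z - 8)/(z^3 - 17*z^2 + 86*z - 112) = (z + 1)/(z^2 - 9*z + 14)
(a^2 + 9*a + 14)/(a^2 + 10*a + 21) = (a + 2)/(a + 3)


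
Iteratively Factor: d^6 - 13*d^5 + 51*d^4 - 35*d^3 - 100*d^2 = (d - 5)*(d^5 - 8*d^4 + 11*d^3 + 20*d^2) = d*(d - 5)*(d^4 - 8*d^3 + 11*d^2 + 20*d) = d^2*(d - 5)*(d^3 - 8*d^2 + 11*d + 20) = d^2*(d - 5)*(d + 1)*(d^2 - 9*d + 20) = d^2*(d - 5)^2*(d + 1)*(d - 4)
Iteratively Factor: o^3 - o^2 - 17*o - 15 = (o + 1)*(o^2 - 2*o - 15) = (o - 5)*(o + 1)*(o + 3)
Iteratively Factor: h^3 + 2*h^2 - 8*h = (h + 4)*(h^2 - 2*h) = h*(h + 4)*(h - 2)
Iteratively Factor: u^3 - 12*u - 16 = (u - 4)*(u^2 + 4*u + 4) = (u - 4)*(u + 2)*(u + 2)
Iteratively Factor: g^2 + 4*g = (g)*(g + 4)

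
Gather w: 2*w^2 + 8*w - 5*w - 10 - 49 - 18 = 2*w^2 + 3*w - 77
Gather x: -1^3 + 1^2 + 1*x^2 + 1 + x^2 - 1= 2*x^2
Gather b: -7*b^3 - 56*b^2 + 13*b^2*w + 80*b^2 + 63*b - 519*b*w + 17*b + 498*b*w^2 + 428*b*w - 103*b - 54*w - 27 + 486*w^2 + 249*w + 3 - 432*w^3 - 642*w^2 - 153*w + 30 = -7*b^3 + b^2*(13*w + 24) + b*(498*w^2 - 91*w - 23) - 432*w^3 - 156*w^2 + 42*w + 6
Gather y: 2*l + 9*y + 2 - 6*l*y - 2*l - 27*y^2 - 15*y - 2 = -27*y^2 + y*(-6*l - 6)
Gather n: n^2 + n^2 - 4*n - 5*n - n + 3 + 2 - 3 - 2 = 2*n^2 - 10*n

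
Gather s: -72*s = -72*s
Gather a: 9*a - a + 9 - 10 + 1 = 8*a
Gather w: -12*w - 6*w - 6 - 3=-18*w - 9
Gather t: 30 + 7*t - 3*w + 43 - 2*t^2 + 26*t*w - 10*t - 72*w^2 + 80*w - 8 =-2*t^2 + t*(26*w - 3) - 72*w^2 + 77*w + 65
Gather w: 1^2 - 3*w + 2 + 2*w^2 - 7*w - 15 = 2*w^2 - 10*w - 12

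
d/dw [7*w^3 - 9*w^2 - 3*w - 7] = 21*w^2 - 18*w - 3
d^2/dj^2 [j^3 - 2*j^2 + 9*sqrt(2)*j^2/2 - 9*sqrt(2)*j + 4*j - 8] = 6*j - 4 + 9*sqrt(2)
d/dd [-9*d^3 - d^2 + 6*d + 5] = -27*d^2 - 2*d + 6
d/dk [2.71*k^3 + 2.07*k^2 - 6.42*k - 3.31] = 8.13*k^2 + 4.14*k - 6.42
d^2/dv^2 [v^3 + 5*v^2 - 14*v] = 6*v + 10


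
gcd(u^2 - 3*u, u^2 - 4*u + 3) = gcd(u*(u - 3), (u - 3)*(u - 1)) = u - 3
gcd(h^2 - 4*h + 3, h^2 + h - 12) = h - 3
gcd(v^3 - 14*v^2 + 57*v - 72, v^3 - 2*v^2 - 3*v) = v - 3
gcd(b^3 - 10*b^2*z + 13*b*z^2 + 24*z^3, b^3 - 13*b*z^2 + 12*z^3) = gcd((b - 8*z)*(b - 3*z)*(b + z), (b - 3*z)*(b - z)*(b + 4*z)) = -b + 3*z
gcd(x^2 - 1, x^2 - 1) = x^2 - 1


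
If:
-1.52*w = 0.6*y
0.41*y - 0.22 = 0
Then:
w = -0.21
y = 0.54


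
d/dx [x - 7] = 1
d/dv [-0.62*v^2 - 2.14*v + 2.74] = -1.24*v - 2.14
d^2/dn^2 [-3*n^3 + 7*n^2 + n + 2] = 14 - 18*n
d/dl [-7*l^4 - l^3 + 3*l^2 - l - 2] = -28*l^3 - 3*l^2 + 6*l - 1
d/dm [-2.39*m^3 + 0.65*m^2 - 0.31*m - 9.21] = -7.17*m^2 + 1.3*m - 0.31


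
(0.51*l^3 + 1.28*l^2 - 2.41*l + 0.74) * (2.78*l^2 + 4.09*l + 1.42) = 1.4178*l^5 + 5.6443*l^4 - 0.7404*l^3 - 5.9821*l^2 - 0.3956*l + 1.0508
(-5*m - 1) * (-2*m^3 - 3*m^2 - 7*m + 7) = 10*m^4 + 17*m^3 + 38*m^2 - 28*m - 7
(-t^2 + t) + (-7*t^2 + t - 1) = -8*t^2 + 2*t - 1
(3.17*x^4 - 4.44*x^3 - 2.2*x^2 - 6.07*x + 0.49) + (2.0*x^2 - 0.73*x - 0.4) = 3.17*x^4 - 4.44*x^3 - 0.2*x^2 - 6.8*x + 0.09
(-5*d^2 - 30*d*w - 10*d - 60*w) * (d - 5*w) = -5*d^3 - 5*d^2*w - 10*d^2 + 150*d*w^2 - 10*d*w + 300*w^2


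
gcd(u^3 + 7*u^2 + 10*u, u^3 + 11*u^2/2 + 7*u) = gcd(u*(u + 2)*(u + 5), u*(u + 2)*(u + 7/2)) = u^2 + 2*u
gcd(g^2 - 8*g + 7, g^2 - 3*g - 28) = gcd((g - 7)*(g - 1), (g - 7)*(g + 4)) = g - 7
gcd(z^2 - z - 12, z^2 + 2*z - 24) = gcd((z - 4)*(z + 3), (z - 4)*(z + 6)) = z - 4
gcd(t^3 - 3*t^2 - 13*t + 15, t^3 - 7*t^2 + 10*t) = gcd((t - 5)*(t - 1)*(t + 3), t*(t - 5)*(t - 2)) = t - 5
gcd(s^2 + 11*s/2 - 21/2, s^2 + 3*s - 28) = s + 7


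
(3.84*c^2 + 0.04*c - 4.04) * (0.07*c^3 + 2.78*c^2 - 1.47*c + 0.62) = 0.2688*c^5 + 10.678*c^4 - 5.8164*c^3 - 8.9092*c^2 + 5.9636*c - 2.5048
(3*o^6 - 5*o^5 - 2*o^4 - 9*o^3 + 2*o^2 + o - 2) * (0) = 0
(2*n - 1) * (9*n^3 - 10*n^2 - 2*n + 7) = 18*n^4 - 29*n^3 + 6*n^2 + 16*n - 7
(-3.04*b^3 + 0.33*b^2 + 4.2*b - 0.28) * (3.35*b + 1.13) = -10.184*b^4 - 2.3297*b^3 + 14.4429*b^2 + 3.808*b - 0.3164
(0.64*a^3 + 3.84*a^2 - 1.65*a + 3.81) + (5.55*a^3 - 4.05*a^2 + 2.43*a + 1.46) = 6.19*a^3 - 0.21*a^2 + 0.78*a + 5.27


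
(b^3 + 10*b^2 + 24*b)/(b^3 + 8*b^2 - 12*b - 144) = b*(b + 4)/(b^2 + 2*b - 24)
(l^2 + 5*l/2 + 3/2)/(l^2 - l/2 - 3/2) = (2*l + 3)/(2*l - 3)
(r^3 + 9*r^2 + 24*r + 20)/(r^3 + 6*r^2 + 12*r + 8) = (r + 5)/(r + 2)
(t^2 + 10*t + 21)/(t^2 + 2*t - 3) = (t + 7)/(t - 1)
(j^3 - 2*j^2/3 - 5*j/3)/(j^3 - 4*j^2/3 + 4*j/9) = 3*(3*j^2 - 2*j - 5)/(9*j^2 - 12*j + 4)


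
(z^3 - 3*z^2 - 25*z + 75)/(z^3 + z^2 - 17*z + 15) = (z - 5)/(z - 1)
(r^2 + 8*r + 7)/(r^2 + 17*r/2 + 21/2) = 2*(r + 1)/(2*r + 3)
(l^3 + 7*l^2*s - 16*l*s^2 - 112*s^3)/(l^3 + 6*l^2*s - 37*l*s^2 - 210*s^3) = (-l^2 + 16*s^2)/(-l^2 + l*s + 30*s^2)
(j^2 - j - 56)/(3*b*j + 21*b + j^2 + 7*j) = (j - 8)/(3*b + j)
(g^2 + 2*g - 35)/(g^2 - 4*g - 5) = (g + 7)/(g + 1)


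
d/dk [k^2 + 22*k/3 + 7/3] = 2*k + 22/3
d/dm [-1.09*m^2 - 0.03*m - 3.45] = -2.18*m - 0.03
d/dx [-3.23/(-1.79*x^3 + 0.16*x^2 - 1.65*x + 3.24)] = (-17.3451*x^2 + 1.0336*x - 5.3295)/(1.79*x^3 - 0.16*x^2 + 1.65*x - 3.24)^2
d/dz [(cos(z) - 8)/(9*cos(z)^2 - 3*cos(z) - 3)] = (-sin(z)^2 - 16*cos(z) + 4)*sin(z)/(-3*cos(z)^2 + cos(z) + 1)^2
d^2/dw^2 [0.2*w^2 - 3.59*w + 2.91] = 0.400000000000000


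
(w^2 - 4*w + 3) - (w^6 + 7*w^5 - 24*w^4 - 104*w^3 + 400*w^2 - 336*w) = -w^6 - 7*w^5 + 24*w^4 + 104*w^3 - 399*w^2 + 332*w + 3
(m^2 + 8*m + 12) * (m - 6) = m^3 + 2*m^2 - 36*m - 72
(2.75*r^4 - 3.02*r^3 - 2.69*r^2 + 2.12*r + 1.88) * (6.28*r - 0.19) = 17.27*r^5 - 19.4881*r^4 - 16.3194*r^3 + 13.8247*r^2 + 11.4036*r - 0.3572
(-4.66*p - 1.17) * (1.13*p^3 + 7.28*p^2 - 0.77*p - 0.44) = -5.2658*p^4 - 35.2469*p^3 - 4.9294*p^2 + 2.9513*p + 0.5148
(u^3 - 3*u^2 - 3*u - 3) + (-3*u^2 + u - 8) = u^3 - 6*u^2 - 2*u - 11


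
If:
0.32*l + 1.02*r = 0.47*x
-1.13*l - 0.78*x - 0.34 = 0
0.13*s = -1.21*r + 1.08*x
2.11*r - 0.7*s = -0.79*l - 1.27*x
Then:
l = 0.23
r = -0.43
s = -2.42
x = -0.77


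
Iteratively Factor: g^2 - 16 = (g + 4)*(g - 4)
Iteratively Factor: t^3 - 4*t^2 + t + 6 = (t + 1)*(t^2 - 5*t + 6) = (t - 3)*(t + 1)*(t - 2)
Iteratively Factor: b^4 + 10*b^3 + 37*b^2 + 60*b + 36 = (b + 3)*(b^3 + 7*b^2 + 16*b + 12) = (b + 3)^2*(b^2 + 4*b + 4) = (b + 2)*(b + 3)^2*(b + 2)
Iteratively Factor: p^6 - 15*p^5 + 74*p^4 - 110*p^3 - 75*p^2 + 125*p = (p - 5)*(p^5 - 10*p^4 + 24*p^3 + 10*p^2 - 25*p) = p*(p - 5)*(p^4 - 10*p^3 + 24*p^2 + 10*p - 25) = p*(p - 5)*(p - 1)*(p^3 - 9*p^2 + 15*p + 25) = p*(p - 5)^2*(p - 1)*(p^2 - 4*p - 5) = p*(p - 5)^2*(p - 1)*(p + 1)*(p - 5)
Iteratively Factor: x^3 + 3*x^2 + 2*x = (x + 2)*(x^2 + x) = x*(x + 2)*(x + 1)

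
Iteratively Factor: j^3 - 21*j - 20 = (j + 4)*(j^2 - 4*j - 5) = (j - 5)*(j + 4)*(j + 1)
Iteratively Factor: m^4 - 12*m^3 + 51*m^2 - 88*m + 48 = (m - 1)*(m^3 - 11*m^2 + 40*m - 48) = (m - 4)*(m - 1)*(m^2 - 7*m + 12) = (m - 4)*(m - 3)*(m - 1)*(m - 4)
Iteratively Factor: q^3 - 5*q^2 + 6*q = (q - 3)*(q^2 - 2*q) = q*(q - 3)*(q - 2)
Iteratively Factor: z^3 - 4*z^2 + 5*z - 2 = (z - 1)*(z^2 - 3*z + 2) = (z - 1)^2*(z - 2)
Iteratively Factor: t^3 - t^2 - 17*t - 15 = (t + 1)*(t^2 - 2*t - 15) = (t - 5)*(t + 1)*(t + 3)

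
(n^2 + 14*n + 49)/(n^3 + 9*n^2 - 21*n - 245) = 1/(n - 5)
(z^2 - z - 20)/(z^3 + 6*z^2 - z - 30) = (z^2 - z - 20)/(z^3 + 6*z^2 - z - 30)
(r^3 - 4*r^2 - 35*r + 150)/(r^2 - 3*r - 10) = (r^2 + r - 30)/(r + 2)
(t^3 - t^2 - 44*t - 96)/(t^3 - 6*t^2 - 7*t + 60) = (t^2 - 4*t - 32)/(t^2 - 9*t + 20)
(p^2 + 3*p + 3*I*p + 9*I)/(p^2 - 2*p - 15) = (p + 3*I)/(p - 5)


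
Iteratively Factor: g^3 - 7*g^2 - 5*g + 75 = (g - 5)*(g^2 - 2*g - 15) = (g - 5)^2*(g + 3)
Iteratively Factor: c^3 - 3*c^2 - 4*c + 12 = (c + 2)*(c^2 - 5*c + 6) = (c - 2)*(c + 2)*(c - 3)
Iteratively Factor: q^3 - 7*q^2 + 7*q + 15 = (q + 1)*(q^2 - 8*q + 15) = (q - 5)*(q + 1)*(q - 3)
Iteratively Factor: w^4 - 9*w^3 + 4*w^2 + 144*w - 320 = (w - 4)*(w^3 - 5*w^2 - 16*w + 80) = (w - 5)*(w - 4)*(w^2 - 16) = (w - 5)*(w - 4)^2*(w + 4)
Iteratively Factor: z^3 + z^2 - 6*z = (z - 2)*(z^2 + 3*z) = z*(z - 2)*(z + 3)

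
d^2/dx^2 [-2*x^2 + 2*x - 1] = -4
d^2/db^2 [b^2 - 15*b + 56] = 2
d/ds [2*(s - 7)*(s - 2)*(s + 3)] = 6*s^2 - 24*s - 26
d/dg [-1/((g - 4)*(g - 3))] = (2*g - 7)/((g - 4)^2*(g - 3)^2)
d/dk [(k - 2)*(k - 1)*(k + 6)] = 3*k^2 + 6*k - 16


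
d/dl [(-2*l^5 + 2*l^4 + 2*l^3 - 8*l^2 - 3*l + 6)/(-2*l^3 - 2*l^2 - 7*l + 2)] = 2*(4*l^7 + 4*l^6 + 24*l^5 - 41*l^4 - 12*l^3 + 49*l^2 - 4*l + 18)/(4*l^6 + 8*l^5 + 32*l^4 + 20*l^3 + 41*l^2 - 28*l + 4)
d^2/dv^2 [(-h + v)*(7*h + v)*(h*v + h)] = 2*h*(6*h + 3*v + 1)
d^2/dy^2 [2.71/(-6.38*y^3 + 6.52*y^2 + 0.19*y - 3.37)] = ((103.7388*y - 35.3384)*(6.38*y^3 - 6.52*y^2 - 0.19*y + 3.37) - 2.71*(-38.28*y^2 + 26.08*y + 0.38)*(-19.14*y^2 + 13.04*y + 0.19))/(6.38*y^3 - 6.52*y^2 - 0.19*y + 3.37)^3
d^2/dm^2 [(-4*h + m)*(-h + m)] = 2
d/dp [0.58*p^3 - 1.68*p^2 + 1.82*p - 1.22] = 1.74*p^2 - 3.36*p + 1.82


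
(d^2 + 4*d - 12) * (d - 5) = d^3 - d^2 - 32*d + 60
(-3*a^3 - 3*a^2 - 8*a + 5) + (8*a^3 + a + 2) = 5*a^3 - 3*a^2 - 7*a + 7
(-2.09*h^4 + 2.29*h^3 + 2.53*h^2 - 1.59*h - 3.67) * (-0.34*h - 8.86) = 0.7106*h^5 + 17.7388*h^4 - 21.1496*h^3 - 21.8752*h^2 + 15.3352*h + 32.5162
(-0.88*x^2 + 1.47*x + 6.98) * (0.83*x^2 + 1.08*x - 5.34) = -0.7304*x^4 + 0.2697*x^3 + 12.0802*x^2 - 0.311399999999998*x - 37.2732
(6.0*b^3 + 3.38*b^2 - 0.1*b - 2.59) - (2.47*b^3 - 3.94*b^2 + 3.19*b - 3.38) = 3.53*b^3 + 7.32*b^2 - 3.29*b + 0.79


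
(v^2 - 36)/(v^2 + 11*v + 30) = (v - 6)/(v + 5)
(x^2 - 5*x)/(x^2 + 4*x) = (x - 5)/(x + 4)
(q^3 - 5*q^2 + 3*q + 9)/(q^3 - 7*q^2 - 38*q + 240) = (q^3 - 5*q^2 + 3*q + 9)/(q^3 - 7*q^2 - 38*q + 240)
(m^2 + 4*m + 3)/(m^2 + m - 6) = (m + 1)/(m - 2)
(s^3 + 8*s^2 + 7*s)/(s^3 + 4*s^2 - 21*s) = (s + 1)/(s - 3)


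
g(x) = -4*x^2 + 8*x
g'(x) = 8 - 8*x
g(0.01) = 0.08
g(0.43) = 2.70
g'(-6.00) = 56.00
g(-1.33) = -17.72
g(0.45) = 2.79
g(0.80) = 3.84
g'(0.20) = 6.40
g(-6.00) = -192.00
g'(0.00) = 8.00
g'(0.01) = 7.92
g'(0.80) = 1.60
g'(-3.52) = 36.16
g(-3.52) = -77.72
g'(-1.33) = 18.64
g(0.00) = 0.00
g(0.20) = 1.44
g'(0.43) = 4.56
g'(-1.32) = 18.56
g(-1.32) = -17.53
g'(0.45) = 4.40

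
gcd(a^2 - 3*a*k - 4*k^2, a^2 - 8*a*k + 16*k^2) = a - 4*k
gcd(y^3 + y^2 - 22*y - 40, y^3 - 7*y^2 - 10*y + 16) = y + 2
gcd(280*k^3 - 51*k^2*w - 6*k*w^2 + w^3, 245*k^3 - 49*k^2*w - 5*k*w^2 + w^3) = -35*k^2 + 2*k*w + w^2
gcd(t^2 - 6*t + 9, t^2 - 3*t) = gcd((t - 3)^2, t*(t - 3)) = t - 3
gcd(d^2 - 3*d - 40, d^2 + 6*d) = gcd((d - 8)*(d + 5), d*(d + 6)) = 1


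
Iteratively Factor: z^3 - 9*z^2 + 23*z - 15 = (z - 3)*(z^2 - 6*z + 5) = (z - 3)*(z - 1)*(z - 5)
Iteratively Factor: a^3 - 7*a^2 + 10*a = (a - 5)*(a^2 - 2*a) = (a - 5)*(a - 2)*(a)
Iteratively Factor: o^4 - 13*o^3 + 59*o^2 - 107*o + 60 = (o - 4)*(o^3 - 9*o^2 + 23*o - 15) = (o - 4)*(o - 3)*(o^2 - 6*o + 5) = (o - 4)*(o - 3)*(o - 1)*(o - 5)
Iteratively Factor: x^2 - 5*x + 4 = (x - 1)*(x - 4)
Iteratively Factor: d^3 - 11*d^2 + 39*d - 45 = (d - 5)*(d^2 - 6*d + 9) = (d - 5)*(d - 3)*(d - 3)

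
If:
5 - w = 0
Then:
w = 5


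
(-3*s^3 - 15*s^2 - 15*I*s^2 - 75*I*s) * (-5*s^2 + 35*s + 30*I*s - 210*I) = 15*s^5 - 30*s^4 - 15*I*s^4 - 75*s^3 + 30*I*s^3 - 900*s^2 + 525*I*s^2 - 15750*s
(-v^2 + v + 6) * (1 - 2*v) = 2*v^3 - 3*v^2 - 11*v + 6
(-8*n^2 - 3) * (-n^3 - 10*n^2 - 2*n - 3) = 8*n^5 + 80*n^4 + 19*n^3 + 54*n^2 + 6*n + 9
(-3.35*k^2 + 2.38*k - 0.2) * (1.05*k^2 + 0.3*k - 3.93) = -3.5175*k^4 + 1.494*k^3 + 13.6695*k^2 - 9.4134*k + 0.786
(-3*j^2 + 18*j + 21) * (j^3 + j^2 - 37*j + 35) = -3*j^5 + 15*j^4 + 150*j^3 - 750*j^2 - 147*j + 735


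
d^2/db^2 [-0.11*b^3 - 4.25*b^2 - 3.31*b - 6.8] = -0.66*b - 8.5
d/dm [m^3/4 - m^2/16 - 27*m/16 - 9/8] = 3*m^2/4 - m/8 - 27/16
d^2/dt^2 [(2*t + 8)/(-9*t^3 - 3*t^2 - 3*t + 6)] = 4*(-(t + 4)*(9*t^2 + 2*t + 1)^2 + (9*t^2 + 2*t + (t + 4)*(9*t + 1) + 1)*(3*t^3 + t^2 + t - 2))/(3*(3*t^3 + t^2 + t - 2)^3)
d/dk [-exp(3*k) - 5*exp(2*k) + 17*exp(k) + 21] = (-3*exp(2*k) - 10*exp(k) + 17)*exp(k)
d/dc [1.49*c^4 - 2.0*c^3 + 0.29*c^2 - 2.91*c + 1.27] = 5.96*c^3 - 6.0*c^2 + 0.58*c - 2.91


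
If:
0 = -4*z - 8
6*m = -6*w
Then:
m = -w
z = -2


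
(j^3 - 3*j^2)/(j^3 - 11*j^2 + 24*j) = j/(j - 8)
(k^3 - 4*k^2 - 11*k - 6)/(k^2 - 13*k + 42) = (k^2 + 2*k + 1)/(k - 7)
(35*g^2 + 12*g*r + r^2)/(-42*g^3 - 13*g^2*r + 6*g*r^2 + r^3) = (5*g + r)/(-6*g^2 - g*r + r^2)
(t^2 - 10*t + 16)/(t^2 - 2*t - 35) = (-t^2 + 10*t - 16)/(-t^2 + 2*t + 35)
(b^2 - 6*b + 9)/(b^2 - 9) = (b - 3)/(b + 3)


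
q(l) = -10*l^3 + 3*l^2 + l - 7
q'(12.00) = -4247.00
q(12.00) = -16843.00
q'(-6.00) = -1115.00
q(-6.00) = 2255.00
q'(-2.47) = -196.85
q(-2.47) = 159.52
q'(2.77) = -212.57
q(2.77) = -193.75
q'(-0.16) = -0.73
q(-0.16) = -7.04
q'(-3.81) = -457.34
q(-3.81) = 585.80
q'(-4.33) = -587.45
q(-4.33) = 856.74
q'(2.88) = -230.55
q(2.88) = -218.12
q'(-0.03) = 0.79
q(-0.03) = -7.03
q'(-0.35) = -4.78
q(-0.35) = -6.55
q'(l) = -30*l^2 + 6*l + 1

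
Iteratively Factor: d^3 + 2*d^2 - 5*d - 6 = (d - 2)*(d^2 + 4*d + 3) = (d - 2)*(d + 3)*(d + 1)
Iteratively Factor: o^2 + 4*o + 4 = (o + 2)*(o + 2)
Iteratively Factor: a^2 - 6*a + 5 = (a - 5)*(a - 1)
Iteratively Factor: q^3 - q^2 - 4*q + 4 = (q + 2)*(q^2 - 3*q + 2) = (q - 2)*(q + 2)*(q - 1)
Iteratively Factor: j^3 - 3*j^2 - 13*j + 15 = (j + 3)*(j^2 - 6*j + 5) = (j - 5)*(j + 3)*(j - 1)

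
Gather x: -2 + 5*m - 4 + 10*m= 15*m - 6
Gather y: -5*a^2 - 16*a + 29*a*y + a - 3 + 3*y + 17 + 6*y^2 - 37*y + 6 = -5*a^2 - 15*a + 6*y^2 + y*(29*a - 34) + 20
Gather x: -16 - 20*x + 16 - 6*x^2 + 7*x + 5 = -6*x^2 - 13*x + 5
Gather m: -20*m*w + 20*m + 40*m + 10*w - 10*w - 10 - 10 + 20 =m*(60 - 20*w)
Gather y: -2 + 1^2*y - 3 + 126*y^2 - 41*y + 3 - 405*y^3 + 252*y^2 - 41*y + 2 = -405*y^3 + 378*y^2 - 81*y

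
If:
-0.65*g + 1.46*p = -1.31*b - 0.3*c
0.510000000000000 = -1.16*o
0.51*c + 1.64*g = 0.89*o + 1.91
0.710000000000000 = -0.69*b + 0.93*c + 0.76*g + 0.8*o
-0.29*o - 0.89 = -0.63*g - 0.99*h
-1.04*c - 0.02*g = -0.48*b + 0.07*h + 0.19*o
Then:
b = -0.87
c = -0.35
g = 1.03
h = 0.11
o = -0.44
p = 1.31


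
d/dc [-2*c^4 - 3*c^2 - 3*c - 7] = -8*c^3 - 6*c - 3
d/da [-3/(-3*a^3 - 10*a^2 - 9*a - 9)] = 3*(-9*a^2 - 20*a - 9)/(3*a^3 + 10*a^2 + 9*a + 9)^2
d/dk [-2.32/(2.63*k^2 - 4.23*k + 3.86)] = (12.2032*k - 9.8136)/(2.63*k^2 - 4.23*k + 3.86)^2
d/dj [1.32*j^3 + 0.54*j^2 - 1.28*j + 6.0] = 3.96*j^2 + 1.08*j - 1.28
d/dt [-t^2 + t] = 1 - 2*t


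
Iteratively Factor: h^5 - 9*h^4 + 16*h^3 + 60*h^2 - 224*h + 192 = (h - 4)*(h^4 - 5*h^3 - 4*h^2 + 44*h - 48) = (h - 4)*(h - 2)*(h^3 - 3*h^2 - 10*h + 24) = (h - 4)^2*(h - 2)*(h^2 + h - 6) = (h - 4)^2*(h - 2)*(h + 3)*(h - 2)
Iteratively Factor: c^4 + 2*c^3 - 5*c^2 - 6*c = (c + 1)*(c^3 + c^2 - 6*c) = (c - 2)*(c + 1)*(c^2 + 3*c) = c*(c - 2)*(c + 1)*(c + 3)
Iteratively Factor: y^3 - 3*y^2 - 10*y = (y - 5)*(y^2 + 2*y) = y*(y - 5)*(y + 2)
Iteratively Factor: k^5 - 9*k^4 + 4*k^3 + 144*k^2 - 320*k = (k - 5)*(k^4 - 4*k^3 - 16*k^2 + 64*k) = k*(k - 5)*(k^3 - 4*k^2 - 16*k + 64) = k*(k - 5)*(k + 4)*(k^2 - 8*k + 16) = k*(k - 5)*(k - 4)*(k + 4)*(k - 4)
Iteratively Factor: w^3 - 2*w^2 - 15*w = (w - 5)*(w^2 + 3*w) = w*(w - 5)*(w + 3)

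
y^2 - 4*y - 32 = (y - 8)*(y + 4)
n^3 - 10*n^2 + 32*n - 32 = (n - 4)^2*(n - 2)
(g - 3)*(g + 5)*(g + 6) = g^3 + 8*g^2 - 3*g - 90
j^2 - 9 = (j - 3)*(j + 3)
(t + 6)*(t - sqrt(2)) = t^2 - sqrt(2)*t + 6*t - 6*sqrt(2)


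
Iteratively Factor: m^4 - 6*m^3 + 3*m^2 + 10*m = (m - 5)*(m^3 - m^2 - 2*m) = (m - 5)*(m - 2)*(m^2 + m) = m*(m - 5)*(m - 2)*(m + 1)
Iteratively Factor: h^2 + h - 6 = (h + 3)*(h - 2)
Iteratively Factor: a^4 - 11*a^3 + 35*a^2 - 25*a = (a - 5)*(a^3 - 6*a^2 + 5*a) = a*(a - 5)*(a^2 - 6*a + 5) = a*(a - 5)^2*(a - 1)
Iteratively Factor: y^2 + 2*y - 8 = (y - 2)*(y + 4)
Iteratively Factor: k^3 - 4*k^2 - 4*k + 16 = (k - 2)*(k^2 - 2*k - 8) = (k - 2)*(k + 2)*(k - 4)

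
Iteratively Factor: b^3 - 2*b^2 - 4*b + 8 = (b + 2)*(b^2 - 4*b + 4) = (b - 2)*(b + 2)*(b - 2)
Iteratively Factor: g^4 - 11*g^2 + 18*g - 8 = (g + 4)*(g^3 - 4*g^2 + 5*g - 2) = (g - 1)*(g + 4)*(g^2 - 3*g + 2) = (g - 1)^2*(g + 4)*(g - 2)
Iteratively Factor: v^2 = (v)*(v)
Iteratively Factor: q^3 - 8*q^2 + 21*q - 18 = (q - 3)*(q^2 - 5*q + 6) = (q - 3)^2*(q - 2)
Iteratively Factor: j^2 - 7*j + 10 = (j - 5)*(j - 2)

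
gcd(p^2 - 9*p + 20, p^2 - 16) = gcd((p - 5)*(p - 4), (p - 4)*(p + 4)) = p - 4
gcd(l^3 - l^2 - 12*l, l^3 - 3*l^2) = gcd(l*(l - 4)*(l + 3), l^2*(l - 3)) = l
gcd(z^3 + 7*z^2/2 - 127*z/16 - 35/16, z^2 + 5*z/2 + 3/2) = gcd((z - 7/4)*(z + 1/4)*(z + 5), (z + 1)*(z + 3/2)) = 1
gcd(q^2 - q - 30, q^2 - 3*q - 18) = q - 6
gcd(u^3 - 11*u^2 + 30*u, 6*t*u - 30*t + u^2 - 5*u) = u - 5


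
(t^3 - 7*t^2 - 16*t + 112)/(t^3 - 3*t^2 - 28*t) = (t - 4)/t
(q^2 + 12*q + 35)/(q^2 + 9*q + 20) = (q + 7)/(q + 4)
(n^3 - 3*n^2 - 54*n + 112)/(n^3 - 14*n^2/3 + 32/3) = 3*(n^2 - n - 56)/(3*n^2 - 8*n - 16)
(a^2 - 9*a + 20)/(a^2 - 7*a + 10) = (a - 4)/(a - 2)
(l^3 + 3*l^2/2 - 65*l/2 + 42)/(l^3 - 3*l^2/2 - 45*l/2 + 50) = (2*l^2 + 11*l - 21)/(2*l^2 + 5*l - 25)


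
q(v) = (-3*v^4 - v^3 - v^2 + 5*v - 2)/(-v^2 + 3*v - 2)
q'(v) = (2*v - 3)*(-3*v^4 - v^3 - v^2 + 5*v - 2)/(-v^2 + 3*v - 2)^2 + (-12*v^3 - 3*v^2 - 2*v + 5)/(-v^2 + 3*v - 2) = 2*(3*v^5 - 13*v^4 + 9*v^3 + 4*v^2 - 2)/(v^4 - 6*v^3 + 13*v^2 - 12*v + 4)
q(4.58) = 153.33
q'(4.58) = 29.82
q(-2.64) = 8.85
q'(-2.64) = -8.10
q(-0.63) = 1.35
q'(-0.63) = -0.55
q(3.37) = 129.88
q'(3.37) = 2.87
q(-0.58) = 1.32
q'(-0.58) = -0.49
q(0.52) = 0.04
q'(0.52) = -1.94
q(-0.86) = 1.51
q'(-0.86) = -0.94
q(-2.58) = 8.37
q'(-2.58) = -7.80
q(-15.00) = 547.07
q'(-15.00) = -80.17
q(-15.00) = 547.07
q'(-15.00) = -80.17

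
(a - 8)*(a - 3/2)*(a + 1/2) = a^3 - 9*a^2 + 29*a/4 + 6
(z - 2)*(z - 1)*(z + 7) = z^3 + 4*z^2 - 19*z + 14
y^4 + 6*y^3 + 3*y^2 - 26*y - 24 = (y - 2)*(y + 1)*(y + 3)*(y + 4)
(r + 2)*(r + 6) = r^2 + 8*r + 12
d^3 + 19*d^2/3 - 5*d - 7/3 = (d - 1)*(d + 1/3)*(d + 7)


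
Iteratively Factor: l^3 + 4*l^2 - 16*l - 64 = (l + 4)*(l^2 - 16) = (l + 4)^2*(l - 4)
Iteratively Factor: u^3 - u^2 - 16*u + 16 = (u + 4)*(u^2 - 5*u + 4) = (u - 4)*(u + 4)*(u - 1)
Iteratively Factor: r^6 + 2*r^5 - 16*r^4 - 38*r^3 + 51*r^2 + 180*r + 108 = (r + 2)*(r^5 - 16*r^3 - 6*r^2 + 63*r + 54) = (r + 2)*(r + 3)*(r^4 - 3*r^3 - 7*r^2 + 15*r + 18) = (r - 3)*(r + 2)*(r + 3)*(r^3 - 7*r - 6) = (r - 3)^2*(r + 2)*(r + 3)*(r^2 + 3*r + 2) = (r - 3)^2*(r + 1)*(r + 2)*(r + 3)*(r + 2)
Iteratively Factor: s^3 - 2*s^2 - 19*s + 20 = (s - 5)*(s^2 + 3*s - 4) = (s - 5)*(s + 4)*(s - 1)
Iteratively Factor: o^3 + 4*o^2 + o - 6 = (o + 2)*(o^2 + 2*o - 3) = (o + 2)*(o + 3)*(o - 1)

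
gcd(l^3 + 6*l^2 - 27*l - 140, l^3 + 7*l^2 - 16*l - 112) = l^2 + 11*l + 28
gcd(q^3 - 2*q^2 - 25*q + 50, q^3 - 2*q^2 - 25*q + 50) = q^3 - 2*q^2 - 25*q + 50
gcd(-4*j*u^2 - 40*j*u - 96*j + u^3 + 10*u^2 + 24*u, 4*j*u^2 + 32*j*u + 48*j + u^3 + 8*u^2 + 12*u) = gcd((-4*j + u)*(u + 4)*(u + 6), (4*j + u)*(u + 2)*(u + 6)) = u + 6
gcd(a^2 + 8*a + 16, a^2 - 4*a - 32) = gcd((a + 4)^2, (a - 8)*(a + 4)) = a + 4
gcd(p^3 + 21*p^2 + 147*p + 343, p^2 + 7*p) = p + 7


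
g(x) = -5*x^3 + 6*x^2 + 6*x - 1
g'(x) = -15*x^2 + 12*x + 6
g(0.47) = 2.63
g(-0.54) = -1.70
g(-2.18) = 66.24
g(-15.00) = 18134.00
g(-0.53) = -1.75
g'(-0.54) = -4.85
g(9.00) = -3106.00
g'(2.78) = -76.57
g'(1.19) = -0.96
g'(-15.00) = -3549.00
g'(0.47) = 8.33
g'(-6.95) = -801.94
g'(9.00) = -1101.00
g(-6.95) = 1925.63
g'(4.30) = -219.75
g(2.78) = -45.37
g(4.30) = -261.80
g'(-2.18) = -91.45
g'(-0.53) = -4.57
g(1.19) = 6.21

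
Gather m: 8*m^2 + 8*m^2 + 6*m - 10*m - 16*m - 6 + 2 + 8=16*m^2 - 20*m + 4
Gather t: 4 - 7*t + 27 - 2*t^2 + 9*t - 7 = -2*t^2 + 2*t + 24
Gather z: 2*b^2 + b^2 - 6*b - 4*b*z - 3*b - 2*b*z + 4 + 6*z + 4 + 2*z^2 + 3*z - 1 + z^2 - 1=3*b^2 - 9*b + 3*z^2 + z*(9 - 6*b) + 6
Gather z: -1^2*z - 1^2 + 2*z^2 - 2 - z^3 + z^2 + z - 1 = -z^3 + 3*z^2 - 4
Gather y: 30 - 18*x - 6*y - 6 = -18*x - 6*y + 24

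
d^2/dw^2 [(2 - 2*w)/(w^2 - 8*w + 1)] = 4*(-4*(w - 4)^2*(w - 1) + 3*(w - 3)*(w^2 - 8*w + 1))/(w^2 - 8*w + 1)^3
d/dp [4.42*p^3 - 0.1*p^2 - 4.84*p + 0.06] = 13.26*p^2 - 0.2*p - 4.84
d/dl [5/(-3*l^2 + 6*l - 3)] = 10*(l - 1)/(3*(l^2 - 2*l + 1)^2)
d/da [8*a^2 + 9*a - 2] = 16*a + 9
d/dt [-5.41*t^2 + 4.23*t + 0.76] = 4.23 - 10.82*t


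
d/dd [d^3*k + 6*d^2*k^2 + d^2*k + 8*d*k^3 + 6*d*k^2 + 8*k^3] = k*(3*d^2 + 12*d*k + 2*d + 8*k^2 + 6*k)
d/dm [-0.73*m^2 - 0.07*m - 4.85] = -1.46*m - 0.07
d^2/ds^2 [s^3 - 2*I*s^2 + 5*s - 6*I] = 6*s - 4*I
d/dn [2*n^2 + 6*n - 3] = 4*n + 6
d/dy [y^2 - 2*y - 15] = 2*y - 2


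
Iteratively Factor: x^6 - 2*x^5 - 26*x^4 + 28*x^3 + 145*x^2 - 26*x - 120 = (x + 2)*(x^5 - 4*x^4 - 18*x^3 + 64*x^2 + 17*x - 60) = (x - 3)*(x + 2)*(x^4 - x^3 - 21*x^2 + x + 20) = (x - 5)*(x - 3)*(x + 2)*(x^3 + 4*x^2 - x - 4) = (x - 5)*(x - 3)*(x + 2)*(x + 4)*(x^2 - 1) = (x - 5)*(x - 3)*(x + 1)*(x + 2)*(x + 4)*(x - 1)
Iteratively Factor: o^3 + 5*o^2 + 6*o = (o + 3)*(o^2 + 2*o) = o*(o + 3)*(o + 2)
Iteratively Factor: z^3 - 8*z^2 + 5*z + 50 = (z - 5)*(z^2 - 3*z - 10) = (z - 5)^2*(z + 2)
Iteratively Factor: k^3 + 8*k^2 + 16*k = (k)*(k^2 + 8*k + 16) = k*(k + 4)*(k + 4)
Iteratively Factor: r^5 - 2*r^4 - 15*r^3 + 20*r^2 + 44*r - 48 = (r + 2)*(r^4 - 4*r^3 - 7*r^2 + 34*r - 24) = (r - 4)*(r + 2)*(r^3 - 7*r + 6) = (r - 4)*(r - 2)*(r + 2)*(r^2 + 2*r - 3) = (r - 4)*(r - 2)*(r - 1)*(r + 2)*(r + 3)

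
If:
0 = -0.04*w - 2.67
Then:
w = -66.75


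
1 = 1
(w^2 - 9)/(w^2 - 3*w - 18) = (w - 3)/(w - 6)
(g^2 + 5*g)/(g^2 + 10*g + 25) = g/(g + 5)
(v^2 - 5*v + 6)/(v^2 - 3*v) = (v - 2)/v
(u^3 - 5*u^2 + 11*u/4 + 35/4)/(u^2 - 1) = (u^2 - 6*u + 35/4)/(u - 1)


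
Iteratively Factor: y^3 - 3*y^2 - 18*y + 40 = (y + 4)*(y^2 - 7*y + 10) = (y - 5)*(y + 4)*(y - 2)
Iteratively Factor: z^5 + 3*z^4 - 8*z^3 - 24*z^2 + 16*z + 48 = (z - 2)*(z^4 + 5*z^3 + 2*z^2 - 20*z - 24) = (z - 2)*(z + 2)*(z^3 + 3*z^2 - 4*z - 12) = (z - 2)*(z + 2)^2*(z^2 + z - 6) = (z - 2)^2*(z + 2)^2*(z + 3)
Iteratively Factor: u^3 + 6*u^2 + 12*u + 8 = (u + 2)*(u^2 + 4*u + 4) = (u + 2)^2*(u + 2)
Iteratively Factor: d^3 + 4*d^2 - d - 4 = (d + 1)*(d^2 + 3*d - 4) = (d + 1)*(d + 4)*(d - 1)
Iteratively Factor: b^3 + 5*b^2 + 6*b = (b + 3)*(b^2 + 2*b) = (b + 2)*(b + 3)*(b)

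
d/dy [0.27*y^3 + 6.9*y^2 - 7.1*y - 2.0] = 0.81*y^2 + 13.8*y - 7.1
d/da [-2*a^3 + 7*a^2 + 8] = 2*a*(7 - 3*a)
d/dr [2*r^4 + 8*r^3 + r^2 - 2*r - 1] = 8*r^3 + 24*r^2 + 2*r - 2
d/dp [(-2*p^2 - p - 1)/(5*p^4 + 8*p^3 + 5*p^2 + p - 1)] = (20*p^5 + 31*p^4 + 36*p^3 + 27*p^2 + 14*p + 2)/(25*p^8 + 80*p^7 + 114*p^6 + 90*p^5 + 31*p^4 - 6*p^3 - 9*p^2 - 2*p + 1)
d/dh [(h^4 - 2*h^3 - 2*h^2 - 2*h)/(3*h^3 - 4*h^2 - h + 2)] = (3*h^5 - 5*h^4 + 6*h^3 + 30*h^2 + 12*h + 4)/(9*h^5 - 15*h^4 - 5*h^3 + 15*h^2 - 4)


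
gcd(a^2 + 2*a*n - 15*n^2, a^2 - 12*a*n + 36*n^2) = 1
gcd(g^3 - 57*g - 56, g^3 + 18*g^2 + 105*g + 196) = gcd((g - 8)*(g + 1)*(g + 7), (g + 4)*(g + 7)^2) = g + 7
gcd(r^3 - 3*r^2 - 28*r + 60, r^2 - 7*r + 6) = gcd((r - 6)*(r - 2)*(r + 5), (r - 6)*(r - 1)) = r - 6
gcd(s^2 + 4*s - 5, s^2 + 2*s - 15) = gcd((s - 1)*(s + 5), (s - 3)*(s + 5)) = s + 5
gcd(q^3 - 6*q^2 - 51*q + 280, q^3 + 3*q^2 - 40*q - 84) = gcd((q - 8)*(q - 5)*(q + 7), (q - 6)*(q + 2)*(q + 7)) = q + 7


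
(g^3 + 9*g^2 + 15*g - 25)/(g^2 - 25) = (g^2 + 4*g - 5)/(g - 5)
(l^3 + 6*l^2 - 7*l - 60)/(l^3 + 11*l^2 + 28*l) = (l^2 + 2*l - 15)/(l*(l + 7))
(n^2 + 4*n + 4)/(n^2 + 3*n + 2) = (n + 2)/(n + 1)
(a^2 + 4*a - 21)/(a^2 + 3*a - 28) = (a - 3)/(a - 4)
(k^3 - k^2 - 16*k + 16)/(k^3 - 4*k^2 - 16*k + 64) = (k - 1)/(k - 4)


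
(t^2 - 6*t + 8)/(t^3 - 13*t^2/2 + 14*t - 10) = 2*(t - 4)/(2*t^2 - 9*t + 10)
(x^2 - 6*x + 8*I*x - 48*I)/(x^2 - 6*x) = (x + 8*I)/x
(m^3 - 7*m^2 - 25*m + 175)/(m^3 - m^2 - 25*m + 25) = (m - 7)/(m - 1)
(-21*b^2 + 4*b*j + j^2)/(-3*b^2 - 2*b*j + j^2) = (7*b + j)/(b + j)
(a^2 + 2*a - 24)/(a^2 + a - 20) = (a + 6)/(a + 5)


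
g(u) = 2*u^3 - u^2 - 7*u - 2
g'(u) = 6*u^2 - 2*u - 7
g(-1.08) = 1.87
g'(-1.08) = 2.16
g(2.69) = 10.86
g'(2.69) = 31.04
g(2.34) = 1.77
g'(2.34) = 21.17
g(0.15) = -3.07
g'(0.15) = -7.16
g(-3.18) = -54.17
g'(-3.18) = 60.03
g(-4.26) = -144.95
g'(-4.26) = 110.41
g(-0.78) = 1.90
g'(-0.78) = -1.79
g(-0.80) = 1.94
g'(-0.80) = -1.56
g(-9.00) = -1478.00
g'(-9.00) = 497.00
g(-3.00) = -44.00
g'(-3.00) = 53.00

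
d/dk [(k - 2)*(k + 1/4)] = 2*k - 7/4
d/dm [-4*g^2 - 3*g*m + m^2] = -3*g + 2*m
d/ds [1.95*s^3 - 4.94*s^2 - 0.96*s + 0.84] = 5.85*s^2 - 9.88*s - 0.96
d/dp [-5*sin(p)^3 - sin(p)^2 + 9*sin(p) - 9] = (-15*sin(p)^2 - 2*sin(p) + 9)*cos(p)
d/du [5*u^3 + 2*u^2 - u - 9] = 15*u^2 + 4*u - 1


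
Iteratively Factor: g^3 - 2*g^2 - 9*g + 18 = (g - 3)*(g^2 + g - 6) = (g - 3)*(g - 2)*(g + 3)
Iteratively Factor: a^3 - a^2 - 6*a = (a + 2)*(a^2 - 3*a) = a*(a + 2)*(a - 3)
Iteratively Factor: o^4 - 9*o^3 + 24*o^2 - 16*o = (o)*(o^3 - 9*o^2 + 24*o - 16) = o*(o - 1)*(o^2 - 8*o + 16) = o*(o - 4)*(o - 1)*(o - 4)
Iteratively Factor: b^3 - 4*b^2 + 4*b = (b - 2)*(b^2 - 2*b) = (b - 2)^2*(b)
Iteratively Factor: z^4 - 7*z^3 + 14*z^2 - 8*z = (z)*(z^3 - 7*z^2 + 14*z - 8) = z*(z - 4)*(z^2 - 3*z + 2) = z*(z - 4)*(z - 1)*(z - 2)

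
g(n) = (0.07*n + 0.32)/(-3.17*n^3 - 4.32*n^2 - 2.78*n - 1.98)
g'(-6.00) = 0.00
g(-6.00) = -0.00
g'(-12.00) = -0.00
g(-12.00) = -0.00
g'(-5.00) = 0.00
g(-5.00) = -0.00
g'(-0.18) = 0.14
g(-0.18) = -0.19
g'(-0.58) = 0.13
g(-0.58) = -0.23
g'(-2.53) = 0.01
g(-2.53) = 0.00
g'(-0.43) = 0.08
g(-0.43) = -0.22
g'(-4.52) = 0.00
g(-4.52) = 0.00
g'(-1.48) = 0.29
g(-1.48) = 0.07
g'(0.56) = 0.12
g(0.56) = -0.07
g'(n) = (0.07*n + 0.32)*(9.51*n^2 + 8.64*n + 2.78)/(-3.17*n^3 - 4.32*n^2 - 2.78*n - 1.98)^2 + 0.07/(-3.17*n^3 - 4.32*n^2 - 2.78*n - 1.98)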